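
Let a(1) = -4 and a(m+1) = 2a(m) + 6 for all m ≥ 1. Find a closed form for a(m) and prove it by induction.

Claim: a(m) = 2^m − 6.

Base case: a(1) = -4, and 2^1 − 6 = 2 − 6 = -4.
Assume a(k) = 2^k − 6 for some k ≥ 1.
Then a(k+1) = 2a(k) + 6 = 2·(2^k − 6) + 6 = 2^{k+1} − 12 + 6 = 2^{k+1} − 6.
Hence a(m) = 2^m − 6 for every m ≥ 1, by induction.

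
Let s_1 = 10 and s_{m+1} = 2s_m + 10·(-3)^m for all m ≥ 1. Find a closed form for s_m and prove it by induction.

Claim: s_m = 2·2^m − 2·(-3)^m.

Base case: s_1 = 10, and 2·2^1 − 2·(-3)^1 = 4 + 6 = 10.
Assume s_j = 2·2^j − 2·(-3)^j for some j ≥ 1.
Then s_{j+1} = 2s_j + 10·(-3)^j = 2·(2·2^j − 2·(-3)^j) + 10·(-3)^j = 2·2^{j+1} − 4·(-3)^j + 10·(-3)^j = 2·2^{j+1} + 6·(-3)^j = 2·2^{j+1} − 2·(-3)^{j+1}.
So the formula holds for j+1, and by induction s_m = 2·2^m − 2·(-3)^m for all m ≥ 1.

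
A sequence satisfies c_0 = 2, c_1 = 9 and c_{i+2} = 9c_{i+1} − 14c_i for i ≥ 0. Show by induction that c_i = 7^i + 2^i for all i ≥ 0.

Base cases: c_0 = 2 and 7^0 + 2^0 = 2; c_1 = 9 and 7^1 + 2^1 = 9.
Assume c_j = 7^j + 2^j for all 0 ≤ j ≤ r, where r ≥ 1.
Then c_{r+1} = 9c_r − 14c_{r−1} = 9·(7^r + 2^r) − 14·(7^{r−1} + 2^{r−1}) = (9·7 − 14)7^{r−1} + (9·2 − 14)2^{r−1} = 49·7^{r−1} + 4·2^{r−1} = 7^{r+1} + 2^{r+1}.
So the formula holds for r+1, and by strong induction c_i = 7^i + 2^i for all i ≥ 0.

c_i = 7^i + 2^i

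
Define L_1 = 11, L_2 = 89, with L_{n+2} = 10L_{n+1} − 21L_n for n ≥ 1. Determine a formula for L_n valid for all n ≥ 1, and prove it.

Claim: L_n = 2·7^n − 3^n.

Base cases: L_1 = 11 and 2·7^1 − 3^1 = 11; L_2 = 89 and 2·7^2 − 3^2 = 89.
Assume L_j = 2·7^j − 3^j for all 1 ≤ j ≤ r, where r ≥ 2.
Then L_{r+1} = 10L_r − 21L_{r−1} = 10·(2·7^r − 3^r) − 21·(2·7^{r−1} − 3^{r−1}) = 2·(10·7 − 21)7^{r−1} − (10·3 − 21)3^{r−1} = 98·7^{r−1} − 9·3^{r−1} = 2·7^{r+1} − 3^{r+1}.
So the formula holds for r+1, and by strong induction L_n = 2·7^n − 3^n for all n ≥ 1.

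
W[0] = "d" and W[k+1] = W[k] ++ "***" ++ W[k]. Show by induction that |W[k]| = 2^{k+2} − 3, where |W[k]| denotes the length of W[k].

Base case: |W[0]| = 1, and 2^{0+2} − 3 = 1.
Assume |W[m]| = 2^{m+2} − 3.
Then |W[m+1]| = |W[m]| + 3 + |W[m]| = 2|W[m]| + 3 = 2(2^{m+2} − 3) + 3 = 2^{m+3} − 6 + 3 = 2^{m+3} − 3.
Hence |W[k]| = 2^{k+2} − 3 for every k ≥ 0, by induction.

|W[k]| = 2^{k+2} − 3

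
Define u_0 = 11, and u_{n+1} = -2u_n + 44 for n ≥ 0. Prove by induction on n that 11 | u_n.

Base case: u_0 = 11 = 11·1, so 11 | u_0.
Assume 11 | u_m, so u_m = 11t for some integer t.
Then u_{m+1} = -2u_m + 44 = -2·(11t) + 44 = 11(-2t + 4), so 11 | u_{m+1}.
Hence 11 | u_n for every n ≥ 0, by induction.

11 | u_n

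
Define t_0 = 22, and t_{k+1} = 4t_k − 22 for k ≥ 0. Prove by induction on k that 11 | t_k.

Base case: t_0 = 22 = 11·2, so 11 | t_0.
Assume 11 | t_j, so t_j = 11s for some integer s.
Then t_{j+1} = 4t_j − 22 = 4·(11s) − 22 = 11(4s − 2), so 11 | t_{j+1}.
By induction, 11 | t_k for all k ≥ 0.

11 | t_k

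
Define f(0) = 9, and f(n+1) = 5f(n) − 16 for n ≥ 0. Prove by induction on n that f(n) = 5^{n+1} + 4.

Base case: f(0) = 9, and 5^{0+1} + 4 = 5 + 4 = 9.
Assume f(m) = 5^{m+1} + 4 for some m ≥ 0.
Then f(m+1) = 5f(m) − 16 = 5·(5^{m+1} + 4) − 16 = 5^{m+2} + 20 − 16 = 5^{m+2} + 4.
By induction, f(n) = 5^{n+1} + 4 for all n ≥ 0.

f(n) = 5^{n+1} + 4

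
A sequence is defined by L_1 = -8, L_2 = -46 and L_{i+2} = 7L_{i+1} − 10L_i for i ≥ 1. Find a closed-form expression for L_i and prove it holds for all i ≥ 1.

Claim: L_i = 2^i − 2·5^i.

Base cases: L_1 = -8 and 2^1 − 2·5^1 = -8; L_2 = -46 and 2^2 − 2·5^2 = -46.
Assume L_j = 2^j − 2·5^j for all 1 ≤ j ≤ m, where m ≥ 2.
Then L_{m+1} = 7L_m − 10L_{m−1} = 7·(2^m − 2·5^m) − 10·(2^{m−1} − 2·5^{m−1}) = (7·2 − 10)2^{m−1} − 2·(7·5 − 10)5^{m−1} = 4·2^{m−1} − 50·5^{m−1} = 2^{m+1} − 2·5^{m+1}.
Hence L_i = 2^i − 2·5^i for every i ≥ 1, by strong induction.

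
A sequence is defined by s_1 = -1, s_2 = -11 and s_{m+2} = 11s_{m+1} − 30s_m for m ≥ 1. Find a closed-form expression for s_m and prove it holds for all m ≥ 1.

Claim: s_m = -6^m + 5^m.

Base cases: s_1 = -1 and -6^1 + 5^1 = -1; s_2 = -11 and -6^2 + 5^2 = -11.
Assume s_i = -6^i + 5^i for all 1 ≤ i ≤ j, where j ≥ 2.
Then s_{j+1} = 11s_j − 30s_{j−1} = 11·(-6^j + 5^j) − 30·(-6^{j−1} + 5^{j−1}) = -(11·6 − 30)6^{j−1} + (11·5 − 30)5^{j−1} = -36·6^{j−1} + 25·5^{j−1} = -6^{j+1} + 5^{j+1}.
This completes the inductive step, so s_m = -6^m + 5^m for all m ≥ 1.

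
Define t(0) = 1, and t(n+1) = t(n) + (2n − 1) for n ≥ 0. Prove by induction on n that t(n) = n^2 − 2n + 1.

Base case: t(0) = 1, and 0^2 − 2·0 + 1 = 1.
Assume t(k) = k^2 − 2k + 1.
Then t(k+1) = t(k) + (2k − 1) = (k^2 − 2k + 1) + (2k − 1) = k^2,
and (k+1)^2 − 2·(k+1) + 1 = k^2.
By induction, t(n) = n^2 − 2n + 1 for all n ≥ 0.

t(n) = n^2 − 2n + 1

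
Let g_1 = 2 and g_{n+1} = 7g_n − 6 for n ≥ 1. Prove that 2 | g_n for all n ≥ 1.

Base case: g_1 = 2 = 2·1, so 2 | g_1.
Assume 2 | g_j, so g_j = 2t for some integer t.
Then g_{j+1} = 7g_j − 6 = 7·(2t) − 6 = 2(7t − 3), so 2 | g_{j+1}.
This completes the inductive step, so 2 | g_n for all n ≥ 1.

2 | g_n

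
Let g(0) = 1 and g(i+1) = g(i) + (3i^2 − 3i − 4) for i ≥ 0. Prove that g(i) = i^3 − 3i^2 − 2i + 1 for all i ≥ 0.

Base case: g(0) = 1, and 0^3 − 3·0^2 − 2·0 + 1 = 1.
Assume g(j) = j^3 − 3j^2 − 2j + 1.
Then g(j+1) = g(j) + (3j^2 − 3j − 4) = (j^3 − 3j^2 − 2j + 1) + (3j^2 − 3j − 4) = j^3 − 5j − 3,
and (j+1)^3 − 3·(j+1)^2 − 2·(j+1) + 1 = j^3 − 5j − 3.
Hence g(i) = i^3 − 3i^2 − 2i + 1 for every i ≥ 0, by induction.

g(i) = i^3 − 3i^2 − 2i + 1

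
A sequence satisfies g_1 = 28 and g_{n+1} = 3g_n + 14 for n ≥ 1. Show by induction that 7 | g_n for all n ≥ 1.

Base case: g_1 = 28 = 7·4, so 7 | g_1.
Assume 7 | g_r, so g_r = 7t for some integer t.
Then g_{r+1} = 3g_r + 14 = 3·(7t) + 14 = 7(3t + 2), so 7 | g_{r+1}.
This completes the inductive step, so 7 | g_n for all n ≥ 1.

7 | g_n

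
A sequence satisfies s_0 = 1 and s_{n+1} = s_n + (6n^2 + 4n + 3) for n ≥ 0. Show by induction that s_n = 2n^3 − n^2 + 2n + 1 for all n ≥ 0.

Base case: s_0 = 1, and 2·0^3 − 0^2 + 2·0 + 1 = 1.
Assume s_j = 2j^3 − j^2 + 2j + 1.
Then s_{j+1} = s_j + (6j^2 + 4j + 3) = (2j^3 − j^2 + 2j + 1) + (6j^2 + 4j + 3) = 2j^3 + 5j^2 + 6j + 4,
and 2·(j+1)^3 − (j+1)^2 + 2·(j+1) + 1 = 2j^3 + 5j^2 + 6j + 4.
This completes the inductive step, so s_n = 2n^3 − n^2 + 2n + 1 for all n ≥ 0.

s_n = 2n^3 − n^2 + 2n + 1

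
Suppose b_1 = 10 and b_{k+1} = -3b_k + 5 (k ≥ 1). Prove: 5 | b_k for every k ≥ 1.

Base case: b_1 = 10 = 5·2, so 5 | b_1.
Assume 5 | b_m, so b_m = 5t for some integer t.
Then b_{m+1} = -3b_m + 5 = -3·(5t) + 5 = 5(-3t + 1), so 5 | b_{m+1}.
So the property holds for m+1, and by induction 5 | b_k for all k ≥ 1.

5 | b_k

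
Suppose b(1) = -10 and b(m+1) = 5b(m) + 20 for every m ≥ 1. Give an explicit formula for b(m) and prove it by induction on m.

Claim: b(m) = -5^m − 5.

Base case: b(1) = -10, and -5^1 − 5 = -5 − 5 = -10.
Assume b(k) = -5^k − 5 for some k ≥ 1.
Then b(k+1) = 5b(k) + 20 = 5·(-5^k − 5) + 20 = -5^{k+1} − 25 + 20 = -5^{k+1} − 5.
Hence b(m) = -5^m − 5 for every m ≥ 1, by induction.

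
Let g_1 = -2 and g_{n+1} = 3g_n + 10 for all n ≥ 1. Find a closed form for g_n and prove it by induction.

Claim: g_n = 3^n − 5.

Base case: g_1 = -2, and 3^1 − 5 = 3 − 5 = -2.
Assume g_r = 3^r − 5 for some r ≥ 1.
Then g_{r+1} = 3g_r + 10 = 3·(3^r − 5) + 10 = 3^{r+1} − 15 + 10 = 3^{r+1} − 5.
This completes the inductive step, so g_n = 3^n − 5 for all n ≥ 1.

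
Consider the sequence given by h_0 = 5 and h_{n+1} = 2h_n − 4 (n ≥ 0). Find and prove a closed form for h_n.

Claim: h_n = 2^n + 4.

Base case: h_0 = 5, and 2^0 + 4 = 1 + 4 = 5.
Assume h_r = 2^r + 4 for some r ≥ 0.
Then h_{r+1} = 2h_r − 4 = 2·(2^r + 4) − 4 = 2^{r+1} + 8 − 4 = 2^{r+1} + 4.
This completes the inductive step, so h_n = 2^n + 4 for all n ≥ 0.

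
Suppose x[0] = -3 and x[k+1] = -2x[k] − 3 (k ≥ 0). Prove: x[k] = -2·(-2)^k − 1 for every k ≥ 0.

Base case: x[0] = -3, and -2·(-2)^0 − 1 = -2 − 1 = -3.
Assume x[m] = -2·(-2)^m − 1 for some m ≥ 0.
Then x[m+1] = -2x[m] − 3 = -2·(-2·(-2)^m − 1) − 3 = 4·(-2)^m + 2 − 3 = -2·(-2)^{m+1} − 1.
This completes the inductive step, so x[k] = -2·(-2)^k − 1 for all k ≥ 0.

x[k] = -2·(-2)^k − 1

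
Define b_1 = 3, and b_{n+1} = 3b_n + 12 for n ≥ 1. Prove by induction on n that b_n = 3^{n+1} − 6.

Base case: b_1 = 3, and 3^{1+1} − 6 = 9 − 6 = 3.
Assume b_m = 3^{m+1} − 6 for some m ≥ 1.
Then b_{m+1} = 3b_m + 12 = 3·(3^{m+1} − 6) + 12 = 3^{m+2} − 18 + 12 = 3^{m+2} − 6.
This completes the inductive step, so b_n = 3^{n+1} − 6 for all n ≥ 1.

b_n = 3^{n+1} − 6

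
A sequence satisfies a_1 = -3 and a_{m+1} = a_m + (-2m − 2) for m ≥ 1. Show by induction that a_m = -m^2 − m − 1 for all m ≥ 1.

Base case: a_1 = -3, and -1^2 − 1 − 1 = -3.
Assume a_k = -k^2 − k − 1.
Then a_{k+1} = a_k + (-2k − 2) = (-k^2 − k − 1) + (-2k − 2) = -k^2 − 3k − 3,
and -(k+1)^2 − (k+1) − 1 = -k^2 − 3k − 3.
Hence a_m = -m^2 − m − 1 for every m ≥ 1, by induction.

a_m = -m^2 − m − 1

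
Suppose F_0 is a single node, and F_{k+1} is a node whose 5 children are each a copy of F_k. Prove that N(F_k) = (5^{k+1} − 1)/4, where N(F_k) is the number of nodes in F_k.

Base case: N(F_0) = 1, and (5^{0+1} − 1)/4 = 1.
Assume N(F_m) = (5^{m+1} − 1)/4.
Then N(F_{m+1}) = 1 + 5N(F_m) = 1 + 5·(5^{m+1} − 1)/4 = 1 + (5^{m+2} − 5)/4 = (4 + 5^{m+2} − 5)/4 = (5^{m+2} − 1)/4.
This completes the inductive step, so N(F_k) = (5^{k+1} − 1)/4 for all k ≥ 0.

N(F_k) = (5^{k+1} − 1)/4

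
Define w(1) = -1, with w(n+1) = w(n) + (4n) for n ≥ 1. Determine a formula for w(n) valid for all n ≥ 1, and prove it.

Claim: w(n) = 2n^2 − 2n − 1.

Base case: w(1) = -1, and 2·1^2 − 2·1 − 1 = -1.
Assume w(k) = 2k^2 − 2k − 1.
Then w(k+1) = w(k) + (4k) = (2k^2 − 2k − 1) + (4k) = 2k^2 + 2k − 1,
and 2·(k+1)^2 − 2·(k+1) − 1 = 2k^2 + 2k − 1.
By induction, w(n) = 2n^2 − 2n − 1 for all n ≥ 1.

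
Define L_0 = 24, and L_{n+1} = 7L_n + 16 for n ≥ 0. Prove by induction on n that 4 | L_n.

Base case: L_0 = 24 = 4·6, so 4 | L_0.
Assume 4 | L_m, so L_m = 4t for some integer t.
Then L_{m+1} = 7L_m + 16 = 7·(4t) + 16 = 4(7t + 4), so 4 | L_{m+1}.
So the property holds for m+1, and by induction 4 | L_n for all n ≥ 0.

4 | L_n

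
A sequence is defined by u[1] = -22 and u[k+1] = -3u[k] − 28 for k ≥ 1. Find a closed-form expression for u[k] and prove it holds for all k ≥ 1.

Claim: u[k] = 5·(-3)^k − 7.

Base case: u[1] = -22, and 5·(-3)^1 − 7 = -15 − 7 = -22.
Assume u[r] = 5·(-3)^r − 7 for some r ≥ 1.
Then u[r+1] = -3u[r] − 28 = -3·(5·(-3)^r − 7) − 28 = -15·(-3)^r + 21 − 28 = 5·(-3)^{r+1} − 7.
This completes the inductive step, so u[k] = 5·(-3)^k − 7 for all k ≥ 1.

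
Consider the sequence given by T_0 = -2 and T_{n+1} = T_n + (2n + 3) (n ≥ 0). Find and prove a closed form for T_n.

Claim: T_n = n^2 + 2n − 2.

Base case: T_0 = -2, and 0^2 + 2·0 − 2 = -2.
Assume T_r = r^2 + 2r − 2.
Then T_{r+1} = T_r + (2r + 3) = (r^2 + 2r − 2) + (2r + 3) = r^2 + 4r + 1,
and (r+1)^2 + 2·(r+1) − 2 = r^2 + 4r + 1.
This completes the inductive step, so T_n = n^2 + 2n − 2 for all n ≥ 0.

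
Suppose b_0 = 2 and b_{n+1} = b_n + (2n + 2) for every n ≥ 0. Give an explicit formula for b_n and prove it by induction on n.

Claim: b_n = n^2 + n + 2.

Base case: b_0 = 2, and 0^2 + 0 + 2 = 2.
Assume b_r = r^2 + r + 2.
Then b_{r+1} = b_r + (2r + 2) = (r^2 + r + 2) + (2r + 2) = r^2 + 3r + 4,
and (r+1)^2 + (r+1) + 2 = r^2 + 3r + 4.
By induction, b_n = n^2 + n + 2 for all n ≥ 0.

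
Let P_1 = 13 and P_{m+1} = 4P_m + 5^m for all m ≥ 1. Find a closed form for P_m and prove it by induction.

Claim: P_m = 2·4^m + 5^m.

Base case: P_1 = 13, and 2·4^1 + 5^1 = 8 + 5 = 13.
Assume P_k = 2·4^k + 5^k for some k ≥ 1.
Then P_{k+1} = 4P_k + 5^k = 4·(2·4^k + 5^k) + 5^k = 2·4^{k+1} + 4·5^k + 5^k = 2·4^{k+1} + 5·5^k = 2·4^{k+1} + 5^{k+1}.
Hence P_m = 2·4^m + 5^m for every m ≥ 1, by induction.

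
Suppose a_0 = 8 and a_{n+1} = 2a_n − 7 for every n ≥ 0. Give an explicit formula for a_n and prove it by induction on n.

Claim: a_n = 2^n + 7.

Base case: a_0 = 8, and 2^0 + 7 = 1 + 7 = 8.
Assume a_j = 2^j + 7 for some j ≥ 0.
Then a_{j+1} = 2a_j − 7 = 2·(2^j + 7) − 7 = 2^{j+1} + 14 − 7 = 2^{j+1} + 7.
Hence a_n = 2^n + 7 for every n ≥ 0, by induction.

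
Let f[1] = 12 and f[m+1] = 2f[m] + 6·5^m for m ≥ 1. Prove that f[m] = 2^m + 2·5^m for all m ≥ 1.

Base case: f[1] = 12, and 2^1 + 2·5^1 = 2 + 10 = 12.
Assume f[r] = 2^r + 2·5^r for some r ≥ 1.
Then f[r+1] = 2f[r] + 6·5^r = 2·(2^r + 2·5^r) + 6·5^r = 2^{r+1} + 4·5^r + 6·5^r = 2^{r+1} + 10·5^r = 2^{r+1} + 2·5^{r+1}.
By induction, f[m] = 2^m + 2·5^m for all m ≥ 1.

f[m] = 2^m + 2·5^m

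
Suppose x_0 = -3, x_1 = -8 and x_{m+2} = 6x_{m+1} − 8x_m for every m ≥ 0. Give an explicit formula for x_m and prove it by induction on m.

Claim: x_m = -4^m − 2·2^m.

Base cases: x_0 = -3 and -4^0 − 2·2^0 = -3; x_1 = -8 and -4^1 − 2·2^1 = -8.
Assume x_j = -4^j − 2·2^j for all 0 ≤ j ≤ r, where r ≥ 1.
Then x_{r+1} = 6x_r − 8x_{r−1} = 6·(-4^r − 2·2^r) − 8·(-4^{r−1} − 2·2^{r−1}) = -(6·4 − 8)4^{r−1} − 2·(6·2 − 8)2^{r−1} = -16·4^{r−1} − 8·2^{r−1} = -4^{r+1} − 2·2^{r+1}.
So the formula holds for r+1, and by strong induction x_m = -4^m − 2·2^m for all m ≥ 0.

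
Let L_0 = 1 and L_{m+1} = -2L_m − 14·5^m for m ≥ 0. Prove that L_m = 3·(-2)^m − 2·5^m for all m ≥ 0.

Base case: L_0 = 1, and 3·(-2)^0 − 2·5^0 = 3 − 2 = 1.
Assume L_k = 3·(-2)^k − 2·5^k for some k ≥ 0.
Then L_{k+1} = -2L_k − 14·5^k = -2·(3·(-2)^k − 2·5^k) − 14·5^k = 3·(-2)^{k+1} + 4·5^k − 14·5^k = 3·(-2)^{k+1} − 10·5^k = 3·(-2)^{k+1} − 2·5^{k+1}.
This completes the inductive step, so L_m = 3·(-2)^m − 2·5^m for all m ≥ 0.

L_m = 3·(-2)^m − 2·5^m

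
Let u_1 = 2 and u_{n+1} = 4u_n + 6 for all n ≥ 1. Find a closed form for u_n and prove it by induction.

Claim: u_n = 4^n − 2.

Base case: u_1 = 2, and 4^1 − 2 = 4 − 2 = 2.
Assume u_m = 4^m − 2 for some m ≥ 1.
Then u_{m+1} = 4u_m + 6 = 4·(4^m − 2) + 6 = 4^{m+1} − 8 + 6 = 4^{m+1} − 2.
Hence u_n = 4^n − 2 for every n ≥ 1, by induction.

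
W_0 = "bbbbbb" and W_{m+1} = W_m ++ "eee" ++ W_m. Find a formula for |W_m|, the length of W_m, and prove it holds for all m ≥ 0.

Claim: |W_m| = 9·2^m − 3.

Base case: |W_0| = 6, and 9·2^0 − 3 = 6.
Assume |W_k| = 9·2^k − 3.
Then |W_{k+1}| = |W_k| + 3 + |W_k| = 2|W_k| + 3 = 2(9·2^k − 3) + 3 = 9·2^{k+1} − 6 + 3 = 9·2^{k+1} − 3.
Hence |W_m| = 9·2^m − 3 for every m ≥ 0, by induction.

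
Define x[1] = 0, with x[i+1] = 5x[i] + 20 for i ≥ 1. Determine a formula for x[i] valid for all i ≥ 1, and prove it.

Claim: x[i] = 5^i − 5.

Base case: x[1] = 0, and 5^1 − 5 = 5 − 5 = 0.
Assume x[j] = 5^j − 5 for some j ≥ 1.
Then x[j+1] = 5x[j] + 20 = 5·(5^j − 5) + 20 = 5^{j+1} − 25 + 20 = 5^{j+1} − 5.
By induction, x[i] = 5^i − 5 for all i ≥ 1.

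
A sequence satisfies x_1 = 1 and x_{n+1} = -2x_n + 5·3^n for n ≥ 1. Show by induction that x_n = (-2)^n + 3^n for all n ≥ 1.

Base case: x_1 = 1, and (-2)^1 + 3^1 = -2 + 3 = 1.
Assume x_m = (-2)^m + 3^m for some m ≥ 1.
Then x_{m+1} = -2x_m + 5·3^m = -2·((-2)^m + 3^m) + 5·3^m = (-2)^{m+1} − 2·3^m + 5·3^m = (-2)^{m+1} + 3·3^m = (-2)^{m+1} + 3^{m+1}.
So the formula holds for m+1, and by induction x_n = (-2)^n + 3^n for all n ≥ 1.

x_n = (-2)^n + 3^n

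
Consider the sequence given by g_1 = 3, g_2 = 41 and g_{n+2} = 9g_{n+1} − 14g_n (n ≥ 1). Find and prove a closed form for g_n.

Claim: g_n = 7^n − 2·2^n.

Base cases: g_1 = 3 and 7^1 − 2·2^1 = 3; g_2 = 41 and 7^2 − 2·2^2 = 41.
Assume g_j = 7^j − 2·2^j for all 1 ≤ j ≤ r, where r ≥ 2.
Then g_{r+1} = 9g_r − 14g_{r−1} = 9·(7^r − 2·2^r) − 14·(7^{r−1} − 2·2^{r−1}) = (9·7 − 14)7^{r−1} − 2·(9·2 − 14)2^{r−1} = 49·7^{r−1} − 8·2^{r−1} = 7^{r+1} − 2·2^{r+1}.
Hence g_n = 7^n − 2·2^n for every n ≥ 1, by strong induction.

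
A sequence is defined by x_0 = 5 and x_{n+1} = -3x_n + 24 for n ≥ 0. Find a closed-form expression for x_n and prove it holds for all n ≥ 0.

Claim: x_n = -(-3)^n + 6.

Base case: x_0 = 5, and -(-3)^0 + 6 = -1 + 6 = 5.
Assume x_j = -(-3)^j + 6 for some j ≥ 0.
Then x_{j+1} = -3x_j + 24 = -3·(-(-3)^j + 6) + 24 = 3·(-3)^j − 18 + 24 = -(-3)^{j+1} + 6.
So the formula holds for j+1, and by induction x_n = -(-3)^n + 6 for all n ≥ 0.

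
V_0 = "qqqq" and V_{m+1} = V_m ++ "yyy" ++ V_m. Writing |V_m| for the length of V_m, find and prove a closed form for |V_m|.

Claim: |V_m| = 7·2^m − 3.

Base case: |V_0| = 4, and 7·2^0 − 3 = 4.
Assume |V_r| = 7·2^r − 3.
Then |V_{r+1}| = |V_r| + 3 + |V_r| = 2|V_r| + 3 = 2(7·2^r − 3) + 3 = 7·2^{r+1} − 6 + 3 = 7·2^{r+1} − 3.
By induction, |V_m| = 7·2^m − 3 for all m ≥ 0.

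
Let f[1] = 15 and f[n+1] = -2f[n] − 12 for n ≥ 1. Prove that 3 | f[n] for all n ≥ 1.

Base case: f[1] = 15 = 3·5, so 3 | f[1].
Assume 3 | f[j], so f[j] = 3t for some integer t.
Then f[j+1] = -2f[j] − 12 = -2·(3t) − 12 = 3(-2t − 4), so 3 | f[j+1].
This completes the inductive step, so 3 | f[n] for all n ≥ 1.

3 | f[n]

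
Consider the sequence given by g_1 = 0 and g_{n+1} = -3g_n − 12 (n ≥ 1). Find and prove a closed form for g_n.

Claim: g_n = -(-3)^n − 3.

Base case: g_1 = 0, and -(-3)^1 − 3 = 3 − 3 = 0.
Assume g_j = -(-3)^j − 3 for some j ≥ 1.
Then g_{j+1} = -3g_j − 12 = -3·(-(-3)^j − 3) − 12 = 3·(-3)^j + 9 − 12 = -(-3)^{j+1} − 3.
This completes the inductive step, so g_n = -(-3)^n − 3 for all n ≥ 1.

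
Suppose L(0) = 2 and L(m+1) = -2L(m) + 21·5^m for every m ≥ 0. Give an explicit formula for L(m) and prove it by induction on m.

Claim: L(m) = -(-2)^m + 3·5^m.

Base case: L(0) = 2, and -(-2)^0 + 3·5^0 = -1 + 3 = 2.
Assume L(k) = -(-2)^k + 3·5^k for some k ≥ 0.
Then L(k+1) = -2L(k) + 21·5^k = -2·(-(-2)^k + 3·5^k) + 21·5^k = -(-2)^{k+1} − 6·5^k + 21·5^k = -(-2)^{k+1} + 15·5^k = -(-2)^{k+1} + 3·5^{k+1}.
So the formula holds for k+1, and by induction L(m) = -(-2)^m + 3·5^m for all m ≥ 0.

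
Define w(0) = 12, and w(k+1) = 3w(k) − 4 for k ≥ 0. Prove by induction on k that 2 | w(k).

Base case: w(0) = 12 = 2·6, so 2 | w(0).
Assume 2 | w(m), so w(m) = 2t for some integer t.
Then w(m+1) = 3w(m) − 4 = 3·(2t) − 4 = 2(3t − 2), so 2 | w(m+1).
This completes the inductive step, so 2 | w(k) for all k ≥ 0.

2 | w(k)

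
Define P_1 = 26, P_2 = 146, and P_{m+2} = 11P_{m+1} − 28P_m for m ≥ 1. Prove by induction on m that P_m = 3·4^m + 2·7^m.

Base cases: P_1 = 26 and 3·4^1 + 2·7^1 = 26; P_2 = 146 and 3·4^2 + 2·7^2 = 146.
Assume P_j = 3·4^j + 2·7^j for all 1 ≤ j ≤ r, where r ≥ 2.
Then P_{r+1} = 11P_r − 28P_{r−1} = 11·(3·4^r + 2·7^r) − 28·(3·4^{r−1} + 2·7^{r−1}) = 3·(11·4 − 28)4^{r−1} + 2·(11·7 − 28)7^{r−1} = 48·4^{r−1} + 98·7^{r−1} = 3·4^{r+1} + 2·7^{r+1}.
Hence P_m = 3·4^m + 2·7^m for every m ≥ 1, by strong induction.

P_m = 3·4^m + 2·7^m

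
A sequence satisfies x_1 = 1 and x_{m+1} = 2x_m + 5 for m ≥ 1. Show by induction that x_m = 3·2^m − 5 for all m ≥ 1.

Base case: x_1 = 1, and 3·2^1 − 5 = 6 − 5 = 1.
Assume x_r = 3·2^r − 5 for some r ≥ 1.
Then x_{r+1} = 2x_r + 5 = 2·(3·2^r − 5) + 5 = 6·2^r − 10 + 5 = 3·2^{r+1} − 5.
Hence x_m = 3·2^m − 5 for every m ≥ 1, by induction.

x_m = 3·2^m − 5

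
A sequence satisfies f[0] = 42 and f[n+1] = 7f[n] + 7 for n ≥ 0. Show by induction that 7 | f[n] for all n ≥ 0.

Base case: f[0] = 42 = 7·6, so 7 | f[0].
Assume 7 | f[j], so f[j] = 7t for some integer t.
Then f[j+1] = 7f[j] + 7 = 7·(7t) + 7 = 7(7t + 1), so 7 | f[j+1].
Hence 7 | f[n] for every n ≥ 0, by induction.

7 | f[n]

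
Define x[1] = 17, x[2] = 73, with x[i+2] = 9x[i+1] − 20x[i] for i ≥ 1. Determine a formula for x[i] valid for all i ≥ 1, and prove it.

Claim: x[i] = 3·4^i + 5^i.

Base cases: x[1] = 17 and 3·4^1 + 5^1 = 17; x[2] = 73 and 3·4^2 + 5^2 = 73.
Assume x[j] = 3·4^j + 5^j for all 1 ≤ j ≤ m, where m ≥ 2.
Then x[m+1] = 9x[m] − 20x[m−1] = 9·(3·4^m + 5^m) − 20·(3·4^{m−1} + 5^{m−1}) = 3·(9·4 − 20)4^{m−1} + (9·5 − 20)5^{m−1} = 48·4^{m−1} + 25·5^{m−1} = 3·4^{m+1} + 5^{m+1}.
Hence x[i] = 3·4^i + 5^i for every i ≥ 1, by strong induction.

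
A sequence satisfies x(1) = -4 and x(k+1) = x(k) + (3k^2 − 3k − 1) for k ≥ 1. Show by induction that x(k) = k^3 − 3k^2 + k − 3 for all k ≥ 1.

Base case: x(1) = -4, and 1^3 − 3·1^2 + 1 − 3 = -4.
Assume x(j) = j^3 − 3j^2 + j − 3.
Then x(j+1) = x(j) + (3j^2 − 3j − 1) = (j^3 − 3j^2 + j − 3) + (3j^2 − 3j − 1) = j^3 − 2j − 4,
and (j+1)^3 − 3·(j+1)^2 + (j+1) − 3 = j^3 − 2j − 4.
Hence x(k) = k^3 − 3k^2 + k − 3 for every k ≥ 1, by induction.

x(k) = k^3 − 3k^2 + k − 3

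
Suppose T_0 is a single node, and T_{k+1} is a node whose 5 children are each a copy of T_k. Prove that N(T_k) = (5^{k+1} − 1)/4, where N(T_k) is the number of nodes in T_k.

Base case: N(T_0) = 1, and (5^{0+1} − 1)/4 = 1.
Assume N(T_j) = (5^{j+1} − 1)/4.
Then N(T_{j+1}) = 1 + 5N(T_j) = 1 + 5·(5^{j+1} − 1)/4 = 1 + (5^{j+2} − 5)/4 = (4 + 5^{j+2} − 5)/4 = (5^{j+2} − 1)/4.
So the formula holds for j+1, and by induction N(T_k) = (5^{k+1} − 1)/4 for all k ≥ 0.

N(T_k) = (5^{k+1} − 1)/4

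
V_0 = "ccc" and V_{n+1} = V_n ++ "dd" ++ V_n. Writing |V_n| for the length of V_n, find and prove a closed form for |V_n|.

Claim: |V_n| = 5·2^n − 2.

Base case: |V_0| = 3, and 5·2^0 − 2 = 3.
Assume |V_j| = 5·2^j − 2.
Then |V_{j+1}| = |V_j| + 2 + |V_j| = 2|V_j| + 2 = 2(5·2^j − 2) + 2 = 5·2^{j+1} − 4 + 2 = 5·2^{j+1} − 2.
This completes the inductive step, so |V_n| = 5·2^n − 2 for all n ≥ 0.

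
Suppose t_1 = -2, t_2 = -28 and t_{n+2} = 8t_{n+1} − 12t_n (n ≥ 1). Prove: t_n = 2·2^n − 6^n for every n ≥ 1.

Base cases: t_1 = -2 and 2·2^1 − 6^1 = -2; t_2 = -28 and 2·2^2 − 6^2 = -28.
Assume t_i = 2·2^i − 6^i for all 1 ≤ i ≤ j, where j ≥ 2.
Then t_{j+1} = 8t_j − 12t_{j−1} = 8·(2·2^j − 6^j) − 12·(2·2^{j−1} − 6^{j−1}) = 2·(8·2 − 12)2^{j−1} − (8·6 − 12)6^{j−1} = 8·2^{j−1} − 36·6^{j−1} = 2·2^{j+1} − 6^{j+1}.
Hence t_n = 2·2^n − 6^n for every n ≥ 1, by strong induction.

t_n = 2·2^n − 6^n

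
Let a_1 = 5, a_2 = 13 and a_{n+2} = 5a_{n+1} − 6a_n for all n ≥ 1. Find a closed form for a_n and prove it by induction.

Claim: a_n = 2^n + 3^n.

Base cases: a_1 = 5 and 2^1 + 3^1 = 5; a_2 = 13 and 2^2 + 3^2 = 13.
Assume a_j = 2^j + 3^j for all 1 ≤ j ≤ k, where k ≥ 2.
Then a_{k+1} = 5a_k − 6a_{k−1} = 5·(2^k + 3^k) − 6·(2^{k−1} + 3^{k−1}) = (5·2 − 6)2^{k−1} + (5·3 − 6)3^{k−1} = 4·2^{k−1} + 9·3^{k−1} = 2^{k+1} + 3^{k+1}.
This completes the inductive step, so a_n = 2^n + 3^n for all n ≥ 1.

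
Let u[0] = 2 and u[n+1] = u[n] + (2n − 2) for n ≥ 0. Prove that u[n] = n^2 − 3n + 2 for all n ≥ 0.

Base case: u[0] = 2, and 0^2 − 3·0 + 2 = 2.
Assume u[r] = r^2 − 3r + 2.
Then u[r+1] = u[r] + (2r − 2) = (r^2 − 3r + 2) + (2r − 2) = r^2 − r,
and (r+1)^2 − 3·(r+1) + 2 = r^2 − r.
Hence u[n] = n^2 − 3n + 2 for every n ≥ 0, by induction.

u[n] = n^2 − 3n + 2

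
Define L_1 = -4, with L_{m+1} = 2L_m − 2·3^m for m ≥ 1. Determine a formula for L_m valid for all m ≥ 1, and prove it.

Claim: L_m = 2^m − 2·3^m.

Base case: L_1 = -4, and 2^1 − 2·3^1 = 2 − 6 = -4.
Assume L_r = 2^r − 2·3^r for some r ≥ 1.
Then L_{r+1} = 2L_r − 2·3^r = 2·(2^r − 2·3^r) − 2·3^r = 2^{r+1} − 4·3^r − 2·3^r = 2^{r+1} − 6·3^r = 2^{r+1} − 2·3^{r+1}.
Hence L_m = 2^m − 2·3^m for every m ≥ 1, by induction.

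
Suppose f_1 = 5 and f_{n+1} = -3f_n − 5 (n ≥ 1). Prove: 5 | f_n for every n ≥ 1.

Base case: f_1 = 5 = 5·1, so 5 | f_1.
Assume 5 | f_j, so f_j = 5t for some integer t.
Then f_{j+1} = -3f_j − 5 = -3·(5t) − 5 = 5(-3t − 1), so 5 | f_{j+1}.
By induction, 5 | f_n for all n ≥ 1.

5 | f_n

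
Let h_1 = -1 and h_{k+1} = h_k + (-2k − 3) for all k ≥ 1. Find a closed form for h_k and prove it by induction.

Claim: h_k = -k^2 − 2k + 2.

Base case: h_1 = -1, and -1^2 − 2·1 + 2 = -1.
Assume h_m = -m^2 − 2m + 2.
Then h_{m+1} = h_m + (-2m − 3) = (-m^2 − 2m + 2) + (-2m − 3) = -m^2 − 4m − 1,
and -(m+1)^2 − 2·(m+1) + 2 = -m^2 − 4m − 1.
This completes the inductive step, so h_k = -k^2 − 2k + 2 for all k ≥ 1.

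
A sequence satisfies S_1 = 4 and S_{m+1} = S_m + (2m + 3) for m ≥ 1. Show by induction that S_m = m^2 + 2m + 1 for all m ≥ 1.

Base case: S_1 = 4, and 1^2 + 2·1 + 1 = 4.
Assume S_j = j^2 + 2j + 1.
Then S_{j+1} = S_j + (2j + 3) = (j^2 + 2j + 1) + (2j + 3) = j^2 + 4j + 4,
and (j+1)^2 + 2·(j+1) + 1 = j^2 + 4j + 4.
This completes the inductive step, so S_m = m^2 + 2m + 1 for all m ≥ 1.

S_m = m^2 + 2m + 1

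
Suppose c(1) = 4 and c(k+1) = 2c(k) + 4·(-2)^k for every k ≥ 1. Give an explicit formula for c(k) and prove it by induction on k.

Claim: c(k) = 2^k − (-2)^k.

Base case: c(1) = 4, and 2^1 − (-2)^1 = 2 + 2 = 4.
Assume c(r) = 2^r − (-2)^r for some r ≥ 1.
Then c(r+1) = 2c(r) + 4·(-2)^r = 2·(2^r − (-2)^r) + 4·(-2)^r = 2^{r+1} − 2·(-2)^r + 4·(-2)^r = 2^{r+1} + 2·(-2)^r = 2^{r+1} − (-2)^{r+1}.
By induction, c(k) = 2^k − (-2)^k for all k ≥ 1.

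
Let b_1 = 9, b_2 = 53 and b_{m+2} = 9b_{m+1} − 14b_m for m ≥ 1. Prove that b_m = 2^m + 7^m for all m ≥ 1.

Base cases: b_1 = 9 and 2^1 + 7^1 = 9; b_2 = 53 and 2^2 + 7^2 = 53.
Assume b_i = 2^i + 7^i for all 1 ≤ i ≤ j, where j ≥ 2.
Then b_{j+1} = 9b_j − 14b_{j−1} = 9·(2^j + 7^j) − 14·(2^{j−1} + 7^{j−1}) = (9·2 − 14)2^{j−1} + (9·7 − 14)7^{j−1} = 4·2^{j−1} + 49·7^{j−1} = 2^{j+1} + 7^{j+1}.
Hence b_m = 2^m + 7^m for every m ≥ 1, by strong induction.

b_m = 2^m + 7^m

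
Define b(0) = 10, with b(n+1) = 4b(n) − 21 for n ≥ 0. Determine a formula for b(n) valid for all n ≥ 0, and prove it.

Claim: b(n) = 3·4^n + 7.

Base case: b(0) = 10, and 3·4^0 + 7 = 3 + 7 = 10.
Assume b(r) = 3·4^r + 7 for some r ≥ 0.
Then b(r+1) = 4b(r) − 21 = 4·(3·4^r + 7) − 21 = 12·4^r + 28 − 21 = 3·4^{r+1} + 7.
Hence b(n) = 3·4^n + 7 for every n ≥ 0, by induction.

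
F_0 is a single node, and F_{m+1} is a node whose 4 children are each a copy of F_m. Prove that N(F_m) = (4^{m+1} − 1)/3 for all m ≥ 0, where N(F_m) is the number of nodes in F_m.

Base case: N(F_0) = 1, and (4^{0+1} − 1)/3 = 1.
Assume N(F_r) = (4^{r+1} − 1)/3.
Then N(F_{r+1}) = 1 + 4N(F_r) = 1 + 4·(4^{r+1} − 1)/3 = 1 + (4^{r+2} − 4)/3 = (3 + 4^{r+2} − 4)/3 = (4^{r+2} − 1)/3.
This completes the inductive step, so N(F_m) = (4^{m+1} − 1)/3 for all m ≥ 0.

N(F_m) = (4^{m+1} − 1)/3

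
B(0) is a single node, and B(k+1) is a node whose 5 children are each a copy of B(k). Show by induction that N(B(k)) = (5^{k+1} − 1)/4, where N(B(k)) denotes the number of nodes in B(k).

Base case: N(B(0)) = 1, and (5^{0+1} − 1)/4 = 1.
Assume N(B(j)) = (5^{j+1} − 1)/4.
Then N(B(j+1)) = 1 + 5N(B(j)) = 1 + 5·(5^{j+1} − 1)/4 = 1 + (5^{j+2} − 5)/4 = (4 + 5^{j+2} − 5)/4 = (5^{j+2} − 1)/4.
Hence N(B(k)) = (5^{k+1} − 1)/4 for every k ≥ 0, by induction.

N(B(k)) = (5^{k+1} − 1)/4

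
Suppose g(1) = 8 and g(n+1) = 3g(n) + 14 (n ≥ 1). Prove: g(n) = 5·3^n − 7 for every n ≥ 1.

Base case: g(1) = 8, and 5·3^1 − 7 = 15 − 7 = 8.
Assume g(m) = 5·3^m − 7 for some m ≥ 1.
Then g(m+1) = 3g(m) + 14 = 3·(5·3^m − 7) + 14 = 15·3^m − 21 + 14 = 5·3^{m+1} − 7.
By induction, g(n) = 5·3^n − 7 for all n ≥ 1.

g(n) = 5·3^n − 7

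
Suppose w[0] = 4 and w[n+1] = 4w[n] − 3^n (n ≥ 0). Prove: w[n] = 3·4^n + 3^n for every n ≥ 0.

Base case: w[0] = 4, and 3·4^0 + 3^0 = 3 + 1 = 4.
Assume w[j] = 3·4^j + 3^j for some j ≥ 0.
Then w[j+1] = 4w[j] − 3^j = 4·(3·4^j + 3^j) − 3^j = 3·4^{j+1} + 4·3^j − 3^j = 3·4^{j+1} + 3·3^j = 3·4^{j+1} + 3^{j+1}.
This completes the inductive step, so w[n] = 3·4^n + 3^n for all n ≥ 0.

w[n] = 3·4^n + 3^n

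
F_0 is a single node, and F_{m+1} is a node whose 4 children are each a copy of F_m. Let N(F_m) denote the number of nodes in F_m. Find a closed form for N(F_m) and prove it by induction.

Claim: N(F_m) = (4^{m+1} − 1)/3.

Base case: N(F_0) = 1, and (4^{0+1} − 1)/3 = 1.
Assume N(F_j) = (4^{j+1} − 1)/3.
Then N(F_{j+1}) = 1 + 4N(F_j) = 1 + 4·(4^{j+1} − 1)/3 = 1 + (4^{j+2} − 4)/3 = (3 + 4^{j+2} − 4)/3 = (4^{j+2} − 1)/3.
This completes the inductive step, so N(F_m) = (4^{m+1} − 1)/3 for all m ≥ 0.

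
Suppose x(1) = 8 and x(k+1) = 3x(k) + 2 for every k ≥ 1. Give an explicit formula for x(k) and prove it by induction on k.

Claim: x(k) = 3^{k+1} − 1.

Base case: x(1) = 8, and 3^{1+1} − 1 = 9 − 1 = 8.
Assume x(j) = 3^{j+1} − 1 for some j ≥ 1.
Then x(j+1) = 3x(j) + 2 = 3·(3^{j+1} − 1) + 2 = 3^{j+2} − 3 + 2 = 3^{j+2} − 1.
So the formula holds for j+1, and by induction x(k) = 3^{k+1} − 1 for all k ≥ 1.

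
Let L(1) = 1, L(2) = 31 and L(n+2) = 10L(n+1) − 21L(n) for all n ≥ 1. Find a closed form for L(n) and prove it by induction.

Claim: L(n) = 7^n − 2·3^n.

Base cases: L(1) = 1 and 7^1 − 2·3^1 = 1; L(2) = 31 and 7^2 − 2·3^2 = 31.
Assume L(j) = 7^j − 2·3^j for all 1 ≤ j ≤ k, where k ≥ 2.
Then L(k+1) = 10L(k) − 21L(k−1) = 10·(7^k − 2·3^k) − 21·(7^{k−1} − 2·3^{k−1}) = (10·7 − 21)7^{k−1} − 2·(10·3 − 21)3^{k−1} = 49·7^{k−1} − 18·3^{k−1} = 7^{k+1} − 2·3^{k+1}.
Hence L(n) = 7^n − 2·3^n for every n ≥ 1, by strong induction.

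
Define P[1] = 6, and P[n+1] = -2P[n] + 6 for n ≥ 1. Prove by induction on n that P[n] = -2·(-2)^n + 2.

Base case: P[1] = 6, and -2·(-2)^1 + 2 = 4 + 2 = 6.
Assume P[r] = -2·(-2)^r + 2 for some r ≥ 1.
Then P[r+1] = -2P[r] + 6 = -2·(-2·(-2)^r + 2) + 6 = 4·(-2)^r − 4 + 6 = -2·(-2)^{r+1} + 2.
So the formula holds for r+1, and by induction P[n] = -2·(-2)^n + 2 for all n ≥ 1.

P[n] = -2·(-2)^n + 2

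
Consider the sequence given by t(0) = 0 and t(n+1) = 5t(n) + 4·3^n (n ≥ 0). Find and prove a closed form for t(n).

Claim: t(n) = 2·5^n − 2·3^n.

Base case: t(0) = 0, and 2·5^0 − 2·3^0 = 2 − 2 = 0.
Assume t(r) = 2·5^r − 2·3^r for some r ≥ 0.
Then t(r+1) = 5t(r) + 4·3^r = 5·(2·5^r − 2·3^r) + 4·3^r = 2·5^{r+1} − 10·3^r + 4·3^r = 2·5^{r+1} − 6·3^r = 2·5^{r+1} − 2·3^{r+1}.
Hence t(n) = 2·5^n − 2·3^n for every n ≥ 0, by induction.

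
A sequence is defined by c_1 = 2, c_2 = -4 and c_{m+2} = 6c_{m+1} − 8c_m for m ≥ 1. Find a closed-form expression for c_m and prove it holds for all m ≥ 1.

Claim: c_m = 3·2^m − 4^m.

Base cases: c_1 = 2 and 3·2^1 − 4^1 = 2; c_2 = -4 and 3·2^2 − 4^2 = -4.
Assume c_j = 3·2^j − 4^j for all 1 ≤ j ≤ k, where k ≥ 2.
Then c_{k+1} = 6c_k − 8c_{k−1} = 6·(3·2^k − 4^k) − 8·(3·2^{k−1} − 4^{k−1}) = 3·(6·2 − 8)2^{k−1} − (6·4 − 8)4^{k−1} = 12·2^{k−1} − 16·4^{k−1} = 3·2^{k+1} − 4^{k+1}.
So the formula holds for k+1, and by strong induction c_m = 3·2^m − 4^m for all m ≥ 1.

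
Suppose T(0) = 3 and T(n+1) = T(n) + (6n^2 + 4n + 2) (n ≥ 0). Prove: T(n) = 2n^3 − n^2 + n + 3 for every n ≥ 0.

Base case: T(0) = 3, and 2·0^3 − 0^2 + 0 + 3 = 3.
Assume T(m) = 2m^3 − m^2 + m + 3.
Then T(m+1) = T(m) + (6m^2 + 4m + 2) = (2m^3 − m^2 + m + 3) + (6m^2 + 4m + 2) = 2m^3 + 5m^2 + 5m + 5,
and 2·(m+1)^3 − (m+1)^2 + (m+1) + 3 = 2m^3 + 5m^2 + 5m + 5.
By induction, T(n) = 2n^3 − n^2 + n + 3 for all n ≥ 0.

T(n) = 2n^3 − n^2 + n + 3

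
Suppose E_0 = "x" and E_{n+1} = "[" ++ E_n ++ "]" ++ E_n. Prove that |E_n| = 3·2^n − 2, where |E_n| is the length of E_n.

Base case: |E_0| = 1, and 3·2^0 − 2 = 1.
Assume |E_m| = 3·2^m − 2.
Then |E_{m+1}| = 1 + |E_m| + 1 + |E_m| = 2|E_m| + 2 = 2(3·2^m − 2) + 2 = 3·2^{m+1} − 4 + 2 = 3·2^{m+1} − 2.
So the formula holds for m+1, and by induction |E_n| = 3·2^n − 2 for all n ≥ 0.

|E_n| = 3·2^n − 2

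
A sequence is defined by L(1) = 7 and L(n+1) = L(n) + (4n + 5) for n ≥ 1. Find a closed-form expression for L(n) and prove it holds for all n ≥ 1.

Claim: L(n) = 2n^2 + 3n + 2.

Base case: L(1) = 7, and 2·1^2 + 3·1 + 2 = 7.
Assume L(r) = 2r^2 + 3r + 2.
Then L(r+1) = L(r) + (4r + 5) = (2r^2 + 3r + 2) + (4r + 5) = 2r^2 + 7r + 7,
and 2·(r+1)^2 + 3·(r+1) + 2 = 2r^2 + 7r + 7.
Hence L(n) = 2n^2 + 3n + 2 for every n ≥ 1, by induction.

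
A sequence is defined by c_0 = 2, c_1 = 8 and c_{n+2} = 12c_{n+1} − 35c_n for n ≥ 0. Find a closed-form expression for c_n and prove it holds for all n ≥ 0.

Claim: c_n = 3·5^n − 7^n.

Base cases: c_0 = 2 and 3·5^0 − 7^0 = 2; c_1 = 8 and 3·5^1 − 7^1 = 8.
Assume c_j = 3·5^j − 7^j for all 0 ≤ j ≤ m, where m ≥ 1.
Then c_{m+1} = 12c_m − 35c_{m−1} = 12·(3·5^m − 7^m) − 35·(3·5^{m−1} − 7^{m−1}) = 3·(12·5 − 35)5^{m−1} − (12·7 − 35)7^{m−1} = 75·5^{m−1} − 49·7^{m−1} = 3·5^{m+1} − 7^{m+1}.
By strong induction, c_n = 3·5^n − 7^n for all n ≥ 0.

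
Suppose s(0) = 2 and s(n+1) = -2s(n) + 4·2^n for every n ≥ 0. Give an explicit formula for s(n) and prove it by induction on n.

Claim: s(n) = (-2)^n + 2^n.

Base case: s(0) = 2, and (-2)^0 + 2^0 = 1 + 1 = 2.
Assume s(m) = (-2)^m + 2^m for some m ≥ 0.
Then s(m+1) = -2s(m) + 4·2^m = -2·((-2)^m + 2^m) + 4·2^m = (-2)^{m+1} − 2·2^m + 4·2^m = (-2)^{m+1} + 2·2^m = (-2)^{m+1} + 2^{m+1}.
This completes the inductive step, so s(n) = (-2)^n + 2^n for all n ≥ 0.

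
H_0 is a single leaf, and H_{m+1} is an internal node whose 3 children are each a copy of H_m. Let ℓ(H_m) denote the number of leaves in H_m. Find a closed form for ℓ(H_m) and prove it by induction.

Claim: ℓ(H_m) = 3^m.

Base case: ℓ(H_0) = 1, and 3^0 = 1.
Assume ℓ(H_k) = 3^k.
Then ℓ(H_{k+1}) = 3·ℓ(H_k) = 3·3^k = 3^{k+1}.
This completes the inductive step, so ℓ(H_m) = 3^m for all m ≥ 0.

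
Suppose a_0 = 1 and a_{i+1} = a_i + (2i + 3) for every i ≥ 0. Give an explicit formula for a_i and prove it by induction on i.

Claim: a_i = i^2 + 2i + 1.

Base case: a_0 = 1, and 0^2 + 2·0 + 1 = 1.
Assume a_m = m^2 + 2m + 1.
Then a_{m+1} = a_m + (2m + 3) = (m^2 + 2m + 1) + (2m + 3) = m^2 + 4m + 4,
and (m+1)^2 + 2·(m+1) + 1 = m^2 + 4m + 4.
Hence a_i = i^2 + 2i + 1 for every i ≥ 0, by induction.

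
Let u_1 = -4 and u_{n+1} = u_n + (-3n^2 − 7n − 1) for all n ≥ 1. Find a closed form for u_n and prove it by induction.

Claim: u_n = -n^3 − 2n^2 + 2n − 3.

Base case: u_1 = -4, and -1^3 − 2·1^2 + 2·1 − 3 = -4.
Assume u_j = -j^3 − 2j^2 + 2j − 3.
Then u_{j+1} = u_j + (-3j^2 − 7j − 1) = (-j^3 − 2j^2 + 2j − 3) + (-3j^2 − 7j − 1) = -j^3 − 5j^2 − 5j − 4,
and -(j+1)^3 − 2·(j+1)^2 + 2·(j+1) − 3 = -j^3 − 5j^2 − 5j − 4.
This completes the inductive step, so u_n = -n^3 − 2n^2 + 2n − 3 for all n ≥ 1.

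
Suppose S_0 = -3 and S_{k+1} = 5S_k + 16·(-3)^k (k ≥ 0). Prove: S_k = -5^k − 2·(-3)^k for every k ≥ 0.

Base case: S_0 = -3, and -5^0 − 2·(-3)^0 = -1 − 2 = -3.
Assume S_j = -5^j − 2·(-3)^j for some j ≥ 0.
Then S_{j+1} = 5S_j + 16·(-3)^j = 5·(-5^j − 2·(-3)^j) + 16·(-3)^j = -5^{j+1} − 10·(-3)^j + 16·(-3)^j = -5^{j+1} + 6·(-3)^j = -5^{j+1} − 2·(-3)^{j+1}.
Hence S_k = -5^k − 2·(-3)^k for every k ≥ 0, by induction.

S_k = -5^k − 2·(-3)^k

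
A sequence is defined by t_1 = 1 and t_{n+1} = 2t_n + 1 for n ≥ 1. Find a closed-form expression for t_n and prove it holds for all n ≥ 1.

Claim: t_n = 2^n − 1.

Base case: t_1 = 1, and 2^1 − 1 = 2 − 1 = 1.
Assume t_m = 2^m − 1 for some m ≥ 1.
Then t_{m+1} = 2t_m + 1 = 2·(2^m − 1) + 1 = 2^{m+1} − 2 + 1 = 2^{m+1} − 1.
Hence t_n = 2^n − 1 for every n ≥ 1, by induction.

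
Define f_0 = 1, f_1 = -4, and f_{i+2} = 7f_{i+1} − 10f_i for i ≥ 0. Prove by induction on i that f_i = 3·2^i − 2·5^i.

Base cases: f_0 = 1 and 3·2^0 − 2·5^0 = 1; f_1 = -4 and 3·2^1 − 2·5^1 = -4.
Assume f_t = 3·2^t − 2·5^t for all 0 ≤ t ≤ j, where j ≥ 1.
Then f_{j+1} = 7f_j − 10f_{j−1} = 7·(3·2^j − 2·5^j) − 10·(3·2^{j−1} − 2·5^{j−1}) = 3·(7·2 − 10)2^{j−1} − 2·(7·5 − 10)5^{j−1} = 12·2^{j−1} − 50·5^{j−1} = 3·2^{j+1} − 2·5^{j+1}.
By strong induction, f_i = 3·2^i − 2·5^i for all i ≥ 0.

f_i = 3·2^i − 2·5^i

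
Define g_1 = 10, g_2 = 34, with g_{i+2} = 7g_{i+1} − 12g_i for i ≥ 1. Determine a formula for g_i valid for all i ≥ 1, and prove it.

Claim: g_i = 2·3^i + 4^i.

Base cases: g_1 = 10 and 2·3^1 + 4^1 = 10; g_2 = 34 and 2·3^2 + 4^2 = 34.
Assume g_j = 2·3^j + 4^j for all 1 ≤ j ≤ k, where k ≥ 2.
Then g_{k+1} = 7g_k − 12g_{k−1} = 7·(2·3^k + 4^k) − 12·(2·3^{k−1} + 4^{k−1}) = 2·(7·3 − 12)3^{k−1} + (7·4 − 12)4^{k−1} = 18·3^{k−1} + 16·4^{k−1} = 2·3^{k+1} + 4^{k+1}.
Hence g_i = 2·3^i + 4^i for every i ≥ 1, by strong induction.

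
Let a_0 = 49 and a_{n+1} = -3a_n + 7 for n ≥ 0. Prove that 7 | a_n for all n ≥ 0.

Base case: a_0 = 49 = 7·7, so 7 | a_0.
Assume 7 | a_j, so a_j = 7t for some integer t.
Then a_{j+1} = -3a_j + 7 = -3·(7t) + 7 = 7(-3t + 1), so 7 | a_{j+1}.
By induction, 7 | a_n for all n ≥ 0.

7 | a_n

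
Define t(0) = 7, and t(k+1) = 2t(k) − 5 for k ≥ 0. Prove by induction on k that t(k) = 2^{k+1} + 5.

Base case: t(0) = 7, and 2^{0+1} + 5 = 2 + 5 = 7.
Assume t(m) = 2^{m+1} + 5 for some m ≥ 0.
Then t(m+1) = 2t(m) − 5 = 2·(2^{m+1} + 5) − 5 = 2^{m+2} + 10 − 5 = 2^{m+2} + 5.
This completes the inductive step, so t(k) = 2^{k+1} + 5 for all k ≥ 0.

t(k) = 2^{k+1} + 5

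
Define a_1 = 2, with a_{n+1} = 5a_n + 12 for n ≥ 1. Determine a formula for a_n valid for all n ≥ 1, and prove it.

Claim: a_n = 5^n − 3.

Base case: a_1 = 2, and 5^1 − 3 = 5 − 3 = 2.
Assume a_r = 5^r − 3 for some r ≥ 1.
Then a_{r+1} = 5a_r + 12 = 5·(5^r − 3) + 12 = 5^{r+1} − 15 + 12 = 5^{r+1} − 3.
Hence a_n = 5^n − 3 for every n ≥ 1, by induction.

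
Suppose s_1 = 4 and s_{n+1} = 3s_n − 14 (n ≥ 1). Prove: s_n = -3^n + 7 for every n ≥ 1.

Base case: s_1 = 4, and -3^1 + 7 = -3 + 7 = 4.
Assume s_r = -3^r + 7 for some r ≥ 1.
Then s_{r+1} = 3s_r − 14 = 3·(-3^r + 7) − 14 = -3^{r+1} + 21 − 14 = -3^{r+1} + 7.
By induction, s_n = -3^n + 7 for all n ≥ 1.

s_n = -3^n + 7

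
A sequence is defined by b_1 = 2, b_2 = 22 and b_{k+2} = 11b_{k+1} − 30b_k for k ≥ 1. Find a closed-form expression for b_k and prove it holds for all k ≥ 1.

Claim: b_k = 2·6^k − 2·5^k.

Base cases: b_1 = 2 and 2·6^1 − 2·5^1 = 2; b_2 = 22 and 2·6^2 − 2·5^2 = 22.
Assume b_j = 2·6^j − 2·5^j for all 1 ≤ j ≤ m, where m ≥ 2.
Then b_{m+1} = 11b_m − 30b_{m−1} = 11·(2·6^m − 2·5^m) − 30·(2·6^{m−1} − 2·5^{m−1}) = 2·(11·6 − 30)6^{m−1} − 2·(11·5 − 30)5^{m−1} = 72·6^{m−1} − 50·5^{m−1} = 2·6^{m+1} − 2·5^{m+1}.
So the formula holds for m+1, and by strong induction b_k = 2·6^k − 2·5^k for all k ≥ 1.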